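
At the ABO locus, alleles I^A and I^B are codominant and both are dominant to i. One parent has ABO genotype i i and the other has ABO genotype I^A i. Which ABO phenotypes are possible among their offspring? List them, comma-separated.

Gametes from i i × I^A i give offspring ABO genotypes I^A i, i i, i.e. phenotypes O, A.

O, A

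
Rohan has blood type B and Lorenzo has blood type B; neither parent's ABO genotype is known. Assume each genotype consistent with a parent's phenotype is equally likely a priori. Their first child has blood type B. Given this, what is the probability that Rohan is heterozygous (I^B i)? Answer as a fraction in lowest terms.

7/15

Possible genotypes: Rohan ∈ {I^B I^B, I^B i}; Lorenzo ∈ {I^B I^B, I^B i}.
Weight each parental genotype pair by prior × P(type-B child):
  I^B I^B × I^B I^B: posterior weight 4/15.
  I^B I^B × I^B i: posterior weight 4/15.
  I^B i × I^B I^B: posterior weight 4/15.
  I^B i × I^B i: posterior weight 1/5.
Sum the posterior weight over pairs where Rohan is I^B i: 7/15.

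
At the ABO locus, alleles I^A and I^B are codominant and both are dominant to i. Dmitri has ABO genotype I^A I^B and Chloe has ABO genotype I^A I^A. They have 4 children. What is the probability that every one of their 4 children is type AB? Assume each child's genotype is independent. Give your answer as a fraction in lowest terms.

1/16

ABO cross I^A I^B × I^A I^A → 1/2 A, 1/2 AB.
So P(type AB) = 1/2 per child.
All 4 independent: (1/2)^4 = 1/16.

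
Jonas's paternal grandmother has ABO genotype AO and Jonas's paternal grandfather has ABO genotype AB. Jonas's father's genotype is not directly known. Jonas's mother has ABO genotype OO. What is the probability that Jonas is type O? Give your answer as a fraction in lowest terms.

Jonas's father's ABO genotype from AO × AB: 1/4 AA, 1/4 AB, 1/4 AO, 1/4 BO.
Crossing each possibility with the mother OO and summing P(type O): 1/4·0 + 1/4·0 + 1/4·1/2 + 1/4·1/2 = 1/4.

1/4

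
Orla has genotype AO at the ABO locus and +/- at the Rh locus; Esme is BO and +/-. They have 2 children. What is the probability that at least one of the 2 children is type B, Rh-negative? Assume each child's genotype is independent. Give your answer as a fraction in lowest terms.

ABO cross AO × BO → 1/4 O, 1/4 A, 1/4 B, 1/4 AB.
Rh cross +/- × +/- → 3/4 Rh+, 1/4 Rh-; so P(type B, Rh-negative) = 1/4 × 1/4 = 1/16 per child.
P(none) = (15/16)^2 = 225/256; P(at least one) = 1 − 225/256 = 31/256.

31/256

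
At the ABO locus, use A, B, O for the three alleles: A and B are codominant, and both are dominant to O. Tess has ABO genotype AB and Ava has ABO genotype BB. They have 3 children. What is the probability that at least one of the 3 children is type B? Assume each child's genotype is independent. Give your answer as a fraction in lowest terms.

7/8

ABO cross AB × BB → 1/2 B, 1/2 AB.
So P(type B) = 1/2 per child.
P(none) = (1/2)^3 = 1/8; P(at least one) = 1 − 1/8 = 7/8.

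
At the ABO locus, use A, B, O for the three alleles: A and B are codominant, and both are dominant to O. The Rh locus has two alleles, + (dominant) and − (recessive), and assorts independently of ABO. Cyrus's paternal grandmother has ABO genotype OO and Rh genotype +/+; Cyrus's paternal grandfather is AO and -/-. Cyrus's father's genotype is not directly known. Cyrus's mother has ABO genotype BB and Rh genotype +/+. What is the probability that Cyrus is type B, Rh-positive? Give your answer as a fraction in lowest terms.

3/4

Cyrus's father's ABO genotype from OO × AO: 1/2 AO, 1/2 OO.
Crossing each possibility with the mother BB and summing P(type B): 1/2·1/2 + 1/2·1 = 3/4.
Similarly for Rh via the father's Rh distribution: P(Rh+) = 1.
Independent loci: 3/4 × 1 = 3/4.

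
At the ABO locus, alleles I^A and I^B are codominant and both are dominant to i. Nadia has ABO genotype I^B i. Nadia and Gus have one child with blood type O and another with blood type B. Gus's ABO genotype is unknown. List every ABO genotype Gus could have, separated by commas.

For each candidate genotype of Gus, check whether crossing it with I^B i can produce every observed child phenotype.
  I^A I^A → possible child types {A, AB} ✗
  I^A I^B → possible child types {A, B, AB} ✗
  I^A i → possible child types {O, A, B, AB} ✓
  I^B I^B → possible child types {B} ✗
  I^B i → possible child types {O, B} ✓
  i i → possible child types {O, B} ✓

I^A i, I^B i, i i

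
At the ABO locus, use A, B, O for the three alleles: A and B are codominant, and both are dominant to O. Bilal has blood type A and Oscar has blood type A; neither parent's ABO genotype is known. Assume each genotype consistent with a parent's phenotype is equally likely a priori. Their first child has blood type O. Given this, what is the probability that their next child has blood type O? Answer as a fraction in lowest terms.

1/4

Possible genotypes: Bilal ∈ {AA, AO}; Oscar ∈ {AA, AO}.
Weight each parental genotype pair by prior × P(type-O child):
  AO × AO: posterior weight 1; P(next child type O) = 1/4.
Weighted sum = 1/4.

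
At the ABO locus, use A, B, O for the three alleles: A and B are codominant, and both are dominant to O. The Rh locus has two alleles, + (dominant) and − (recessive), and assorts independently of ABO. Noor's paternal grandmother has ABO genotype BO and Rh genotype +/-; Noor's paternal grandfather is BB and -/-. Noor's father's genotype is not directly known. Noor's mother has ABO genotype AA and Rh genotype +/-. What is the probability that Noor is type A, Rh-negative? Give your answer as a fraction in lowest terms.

3/32

Noor's father's ABO genotype from BO × BB: 1/2 BB, 1/2 BO.
Crossing each possibility with the mother AA and summing P(type A): 1/2·0 + 1/2·1/2 = 1/4.
Similarly for Rh via the father's Rh distribution: P(Rh-) = 3/8.
Independent loci: 1/4 × 3/8 = 3/32.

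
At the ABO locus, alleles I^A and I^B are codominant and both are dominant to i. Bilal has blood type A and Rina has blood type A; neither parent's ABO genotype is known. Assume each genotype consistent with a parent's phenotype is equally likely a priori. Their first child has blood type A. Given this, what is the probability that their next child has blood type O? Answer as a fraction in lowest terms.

1/20

Possible genotypes: Bilal ∈ {I^A I^A, I^A i}; Rina ∈ {I^A I^A, I^A i}.
Weight each parental genotype pair by prior × P(type-A child):
  I^A I^A × I^A I^A: posterior weight 4/15; P(next child type O) = 0.
  I^A I^A × I^A i: posterior weight 4/15; P(next child type O) = 0.
  I^A i × I^A I^A: posterior weight 4/15; P(next child type O) = 0.
  I^A i × I^A i: posterior weight 1/5; P(next child type O) = 1/4.
Weighted sum = 1/20.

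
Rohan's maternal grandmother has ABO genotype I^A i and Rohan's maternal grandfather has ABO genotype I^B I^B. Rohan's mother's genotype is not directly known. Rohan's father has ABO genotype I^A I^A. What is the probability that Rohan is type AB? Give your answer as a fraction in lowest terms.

Rohan's mother's ABO genotype from I^A i × I^B I^B: 1/2 I^A I^B, 1/2 I^B i.
Crossing each possibility with the father I^A I^A and summing P(type AB): 1/2·1/2 + 1/2·1/2 = 1/2.

1/2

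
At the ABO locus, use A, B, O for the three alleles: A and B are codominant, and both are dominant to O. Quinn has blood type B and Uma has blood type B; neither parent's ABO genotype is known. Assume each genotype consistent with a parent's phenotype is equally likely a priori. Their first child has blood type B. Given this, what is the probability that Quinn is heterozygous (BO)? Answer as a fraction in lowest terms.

7/15

Possible genotypes: Quinn ∈ {BB, BO}; Uma ∈ {BB, BO}.
Weight each parental genotype pair by prior × P(type-B child):
  BB × BB: posterior weight 4/15.
  BB × BO: posterior weight 4/15.
  BO × BB: posterior weight 4/15.
  BO × BO: posterior weight 1/5.
Sum the posterior weight over pairs where Quinn is BO: 7/15.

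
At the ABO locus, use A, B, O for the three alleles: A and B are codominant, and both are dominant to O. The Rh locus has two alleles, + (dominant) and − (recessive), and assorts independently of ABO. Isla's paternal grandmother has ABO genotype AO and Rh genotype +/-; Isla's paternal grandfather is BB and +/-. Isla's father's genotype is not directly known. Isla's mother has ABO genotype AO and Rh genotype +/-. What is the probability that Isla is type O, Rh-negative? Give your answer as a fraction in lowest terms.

1/32

Isla's father's ABO genotype from AO × BB: 1/2 AB, 1/2 BO.
Crossing each possibility with the mother AO and summing P(type O): 1/2·0 + 1/2·1/4 = 1/8.
Similarly for Rh via the father's Rh distribution: P(Rh-) = 1/4.
Independent loci: 1/8 × 1/4 = 1/32.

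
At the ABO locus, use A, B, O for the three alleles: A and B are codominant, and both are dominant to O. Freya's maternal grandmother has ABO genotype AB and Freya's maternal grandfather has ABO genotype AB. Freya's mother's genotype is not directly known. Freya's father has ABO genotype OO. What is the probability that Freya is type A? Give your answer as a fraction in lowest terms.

1/2

Freya's mother's ABO genotype from AB × AB: 1/4 AA, 1/2 AB, 1/4 BB.
Crossing each possibility with the father OO and summing P(type A): 1/4·1 + 1/2·1/2 + 1/4·0 = 1/2.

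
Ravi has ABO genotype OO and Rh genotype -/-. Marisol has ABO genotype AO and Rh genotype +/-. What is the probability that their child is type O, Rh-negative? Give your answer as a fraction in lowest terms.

1/4

ABO cross OO × AO → offspring phenotypes: 1/2 O, 1/2 A.
Rh cross -/- × +/- → 1/2 Rh+, 1/2 Rh-.
Independent loci: P(type O, Rh-negative) = 1/2 × 1/2 = 1/4.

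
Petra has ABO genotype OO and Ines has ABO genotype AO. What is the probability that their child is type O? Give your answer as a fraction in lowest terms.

1/2

ABO cross OO × AO → offspring phenotypes: 1/2 O, 1/2 A.
So P(type O) = 1/2.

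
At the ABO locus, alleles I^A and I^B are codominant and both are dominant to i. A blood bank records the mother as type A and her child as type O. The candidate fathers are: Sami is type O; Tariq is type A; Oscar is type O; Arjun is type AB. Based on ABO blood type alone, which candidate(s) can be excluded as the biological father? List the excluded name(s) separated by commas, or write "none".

Arjun

A candidate is excluded only if no genotype consistent with his phenotype could produce a type O child with a type A mother.
Arjun (type AB): no genotype consistent with that phenotype can produce a type-O child with a type-A mother.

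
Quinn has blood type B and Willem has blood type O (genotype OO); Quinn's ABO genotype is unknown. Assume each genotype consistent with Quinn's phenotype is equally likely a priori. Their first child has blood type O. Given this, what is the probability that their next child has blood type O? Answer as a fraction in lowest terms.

1/2

Possible genotypes: Quinn ∈ {BB, BO}; Willem ∈ {OO}.
Weight each parental genotype pair by prior × P(type-O child):
  BO × OO: posterior weight 1; P(next child type O) = 1/2.
Weighted sum = 1/2.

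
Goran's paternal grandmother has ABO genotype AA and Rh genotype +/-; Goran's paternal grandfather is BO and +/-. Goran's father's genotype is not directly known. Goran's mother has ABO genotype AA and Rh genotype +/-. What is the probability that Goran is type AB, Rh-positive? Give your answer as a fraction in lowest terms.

Goran's father's ABO genotype from AA × BO: 1/2 AB, 1/2 AO.
Crossing each possibility with the mother AA and summing P(type AB): 1/2·1/2 + 1/2·0 = 1/4.
Similarly for Rh via the father's Rh distribution: P(Rh+) = 3/4.
Independent loci: 1/4 × 3/4 = 3/16.

3/16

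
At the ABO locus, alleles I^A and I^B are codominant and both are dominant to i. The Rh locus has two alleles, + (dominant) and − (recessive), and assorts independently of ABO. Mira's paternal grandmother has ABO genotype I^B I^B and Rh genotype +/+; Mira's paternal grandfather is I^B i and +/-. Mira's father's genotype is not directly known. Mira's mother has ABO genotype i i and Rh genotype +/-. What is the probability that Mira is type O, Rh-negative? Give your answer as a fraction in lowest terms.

1/32

Mira's father's ABO genotype from I^B I^B × I^B i: 1/2 I^B I^B, 1/2 I^B i.
Crossing each possibility with the mother i i and summing P(type O): 1/2·0 + 1/2·1/2 = 1/4.
Similarly for Rh via the father's Rh distribution: P(Rh-) = 1/8.
Independent loci: 1/4 × 1/8 = 1/32.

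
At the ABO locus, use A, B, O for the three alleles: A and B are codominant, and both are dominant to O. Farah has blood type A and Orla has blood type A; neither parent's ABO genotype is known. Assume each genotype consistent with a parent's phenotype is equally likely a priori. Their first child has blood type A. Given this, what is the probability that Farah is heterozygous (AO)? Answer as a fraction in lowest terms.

Possible genotypes: Farah ∈ {AA, AO}; Orla ∈ {AA, AO}.
Weight each parental genotype pair by prior × P(type-A child):
  AA × AA: posterior weight 4/15.
  AA × AO: posterior weight 4/15.
  AO × AA: posterior weight 4/15.
  AO × AO: posterior weight 1/5.
Sum the posterior weight over pairs where Farah is AO: 7/15.

7/15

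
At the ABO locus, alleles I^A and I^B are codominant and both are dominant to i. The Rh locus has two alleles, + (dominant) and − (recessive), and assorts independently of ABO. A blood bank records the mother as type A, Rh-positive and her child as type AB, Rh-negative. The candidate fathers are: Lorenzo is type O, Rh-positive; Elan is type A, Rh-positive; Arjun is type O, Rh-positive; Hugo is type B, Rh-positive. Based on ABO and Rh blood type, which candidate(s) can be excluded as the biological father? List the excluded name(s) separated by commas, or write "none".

Lorenzo, Elan, Arjun

A candidate is excluded only if no genotype consistent with his phenotype could produce a type AB, Rh-negative child with a type A, Rh-positive mother.
Lorenzo (type O, Rh+): no genotype consistent with that phenotype can produce a type-AB Rh- child with a type-A mother.
Elan (type A, Rh+): no genotype consistent with that phenotype can produce a type-AB Rh- child with a type-A mother.
Arjun (type O, Rh+): no genotype consistent with that phenotype can produce a type-AB Rh- child with a type-A mother.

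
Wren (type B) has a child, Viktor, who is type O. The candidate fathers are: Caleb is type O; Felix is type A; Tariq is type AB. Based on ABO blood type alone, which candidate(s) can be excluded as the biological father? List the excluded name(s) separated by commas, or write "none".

Tariq

A candidate is excluded only if no genotype consistent with his phenotype could produce a type O child with a type B mother.
Tariq (type AB): no genotype consistent with that phenotype can produce a type-O child with a type-B mother.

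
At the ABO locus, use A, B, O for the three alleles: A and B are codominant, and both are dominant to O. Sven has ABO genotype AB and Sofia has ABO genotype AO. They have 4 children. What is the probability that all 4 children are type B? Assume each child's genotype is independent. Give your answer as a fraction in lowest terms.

1/256

ABO cross AB × AO → 1/2 A, 1/4 B, 1/4 AB.
So P(type B) = 1/4 per child.
All 4 independent: (1/4)^4 = 1/256.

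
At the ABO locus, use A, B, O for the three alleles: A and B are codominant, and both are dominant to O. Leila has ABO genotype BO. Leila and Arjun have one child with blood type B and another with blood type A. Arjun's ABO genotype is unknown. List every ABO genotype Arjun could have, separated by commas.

For each candidate genotype of Arjun, check whether crossing it with BO can produce every observed child phenotype.
  AA → possible child types {A, AB} ✗
  AB → possible child types {A, B, AB} ✓
  AO → possible child types {O, A, B, AB} ✓
  BB → possible child types {B} ✗
  BO → possible child types {O, B} ✗
  OO → possible child types {O, B} ✗

AB, AO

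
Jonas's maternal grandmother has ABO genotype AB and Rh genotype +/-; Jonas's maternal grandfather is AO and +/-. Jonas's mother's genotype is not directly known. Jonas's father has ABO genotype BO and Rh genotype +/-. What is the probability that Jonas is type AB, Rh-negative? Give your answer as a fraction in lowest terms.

1/16

Jonas's mother's ABO genotype from AB × AO: 1/4 AA, 1/4 AB, 1/4 AO, 1/4 BO.
Crossing each possibility with the father BO and summing P(type AB): 1/4·1/2 + 1/4·1/4 + 1/4·1/4 + 1/4·0 = 1/4.
Similarly for Rh via the mother's Rh distribution: P(Rh-) = 1/4.
Independent loci: 1/4 × 1/4 = 1/16.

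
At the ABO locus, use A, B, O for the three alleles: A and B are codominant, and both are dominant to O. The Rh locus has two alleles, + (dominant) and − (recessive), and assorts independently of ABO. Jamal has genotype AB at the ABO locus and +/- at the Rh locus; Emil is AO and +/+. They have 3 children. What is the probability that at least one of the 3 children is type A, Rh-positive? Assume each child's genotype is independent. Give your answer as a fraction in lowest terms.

7/8

ABO cross AB × AO → 1/2 A, 1/4 B, 1/4 AB.
Rh cross +/- × +/+ → 1 Rh+; so P(type A, Rh-positive) = 1/2 × 1 = 1/2 per child.
P(none) = (1/2)^3 = 1/8; P(at least one) = 1 − 1/8 = 7/8.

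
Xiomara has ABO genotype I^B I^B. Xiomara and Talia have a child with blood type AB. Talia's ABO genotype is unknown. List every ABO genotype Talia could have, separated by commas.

I^A I^A, I^A I^B, I^A i

For each candidate genotype of Talia, check whether crossing it with I^B I^B can produce every observed child phenotype.
  I^A I^A → possible child types {AB} ✓
  I^A I^B → possible child types {B, AB} ✓
  I^A i → possible child types {B, AB} ✓
  I^B I^B → possible child types {B} ✗
  I^B i → possible child types {B} ✗
  i i → possible child types {B} ✗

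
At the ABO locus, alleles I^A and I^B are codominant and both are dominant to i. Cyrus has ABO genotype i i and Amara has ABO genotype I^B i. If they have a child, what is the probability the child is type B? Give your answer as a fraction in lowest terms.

1/2

ABO cross i i × I^B i → offspring phenotypes: 1/2 O, 1/2 B.
So P(type B) = 1/2.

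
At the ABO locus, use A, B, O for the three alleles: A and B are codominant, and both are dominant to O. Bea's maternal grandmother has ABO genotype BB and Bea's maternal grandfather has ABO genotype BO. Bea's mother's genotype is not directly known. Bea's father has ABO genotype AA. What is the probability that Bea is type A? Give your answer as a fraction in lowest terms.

Bea's mother's ABO genotype from BB × BO: 1/2 BB, 1/2 BO.
Crossing each possibility with the father AA and summing P(type A): 1/2·0 + 1/2·1/2 = 1/4.

1/4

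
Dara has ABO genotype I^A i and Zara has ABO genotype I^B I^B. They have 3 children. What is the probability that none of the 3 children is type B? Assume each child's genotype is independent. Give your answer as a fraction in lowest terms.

ABO cross I^A i × I^B I^B → 1/2 B, 1/2 AB.
So P(type B) = 1/2 per child.
P(not type B) = 1/2 for one child; (1/2)^3 = 1/8.

1/8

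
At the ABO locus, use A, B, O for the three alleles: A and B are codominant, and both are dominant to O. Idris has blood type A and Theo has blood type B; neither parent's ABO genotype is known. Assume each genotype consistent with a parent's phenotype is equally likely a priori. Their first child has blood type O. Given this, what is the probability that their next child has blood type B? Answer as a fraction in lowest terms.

1/4

Possible genotypes: Idris ∈ {AA, AO}; Theo ∈ {BB, BO}.
Weight each parental genotype pair by prior × P(type-O child):
  AO × BO: posterior weight 1; P(next child type B) = 1/4.
Weighted sum = 1/4.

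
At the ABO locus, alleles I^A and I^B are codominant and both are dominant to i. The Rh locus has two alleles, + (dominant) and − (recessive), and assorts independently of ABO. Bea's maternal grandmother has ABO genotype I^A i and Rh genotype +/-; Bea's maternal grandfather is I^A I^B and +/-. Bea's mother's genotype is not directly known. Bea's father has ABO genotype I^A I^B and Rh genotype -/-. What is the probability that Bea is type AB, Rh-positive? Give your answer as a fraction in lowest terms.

Bea's mother's ABO genotype from I^A i × I^A I^B: 1/4 I^A I^A, 1/4 I^A I^B, 1/4 I^A i, 1/4 I^B i.
Crossing each possibility with the father I^A I^B and summing P(type AB): 1/4·1/2 + 1/4·1/2 + 1/4·1/4 + 1/4·1/4 = 3/8.
Similarly for Rh via the mother's Rh distribution: P(Rh+) = 1/2.
Independent loci: 3/8 × 1/2 = 3/16.

3/16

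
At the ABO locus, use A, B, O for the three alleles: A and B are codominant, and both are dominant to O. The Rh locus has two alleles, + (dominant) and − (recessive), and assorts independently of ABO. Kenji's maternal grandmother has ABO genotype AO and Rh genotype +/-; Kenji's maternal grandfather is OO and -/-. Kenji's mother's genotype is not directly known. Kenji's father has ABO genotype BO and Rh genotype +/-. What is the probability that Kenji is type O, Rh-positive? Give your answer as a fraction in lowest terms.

Kenji's mother's ABO genotype from AO × OO: 1/2 AO, 1/2 OO.
Crossing each possibility with the father BO and summing P(type O): 1/2·1/4 + 1/2·1/2 = 3/8.
Similarly for Rh via the mother's Rh distribution: P(Rh+) = 5/8.
Independent loci: 3/8 × 5/8 = 15/64.

15/64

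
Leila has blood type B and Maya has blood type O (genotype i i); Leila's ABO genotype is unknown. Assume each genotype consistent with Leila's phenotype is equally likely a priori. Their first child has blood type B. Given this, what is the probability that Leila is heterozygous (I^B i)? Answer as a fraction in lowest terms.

1/3

Possible genotypes: Leila ∈ {I^B I^B, I^B i}; Maya ∈ {i i}.
Weight each parental genotype pair by prior × P(type-B child):
  I^B I^B × i i: posterior weight 2/3.
  I^B i × i i: posterior weight 1/3.
Sum the posterior weight over pairs where Leila is I^B i: 1/3.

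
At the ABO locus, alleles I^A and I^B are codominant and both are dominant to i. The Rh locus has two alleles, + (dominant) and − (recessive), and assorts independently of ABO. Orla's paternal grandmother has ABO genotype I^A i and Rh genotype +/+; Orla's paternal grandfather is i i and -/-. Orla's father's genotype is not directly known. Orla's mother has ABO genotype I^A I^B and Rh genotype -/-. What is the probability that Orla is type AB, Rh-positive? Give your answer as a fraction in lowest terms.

1/16

Orla's father's ABO genotype from I^A i × i i: 1/2 I^A i, 1/2 i i.
Crossing each possibility with the mother I^A I^B and summing P(type AB): 1/2·1/4 + 1/2·0 = 1/8.
Similarly for Rh via the father's Rh distribution: P(Rh+) = 1/2.
Independent loci: 1/8 × 1/2 = 1/16.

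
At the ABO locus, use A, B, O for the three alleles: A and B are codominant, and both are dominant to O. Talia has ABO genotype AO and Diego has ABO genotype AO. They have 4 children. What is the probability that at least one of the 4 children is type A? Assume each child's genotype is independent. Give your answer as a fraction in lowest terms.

255/256

ABO cross AO × AO → 1/4 O, 3/4 A.
So P(type A) = 3/4 per child.
P(none) = (1/4)^4 = 1/256; P(at least one) = 1 − 1/256 = 255/256.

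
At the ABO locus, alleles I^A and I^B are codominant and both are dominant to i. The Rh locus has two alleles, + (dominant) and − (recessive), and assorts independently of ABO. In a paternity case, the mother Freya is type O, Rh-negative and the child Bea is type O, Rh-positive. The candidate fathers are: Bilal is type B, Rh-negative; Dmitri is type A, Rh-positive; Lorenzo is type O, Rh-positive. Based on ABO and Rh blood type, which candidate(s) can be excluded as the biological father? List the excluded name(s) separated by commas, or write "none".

Bilal

A candidate is excluded only if no genotype consistent with his phenotype could produce a type O, Rh-positive child with a type O, Rh-negative mother.
Bilal (type B, Rh-): no genotype consistent with that phenotype can produce a type-O Rh+ child with a type-O mother.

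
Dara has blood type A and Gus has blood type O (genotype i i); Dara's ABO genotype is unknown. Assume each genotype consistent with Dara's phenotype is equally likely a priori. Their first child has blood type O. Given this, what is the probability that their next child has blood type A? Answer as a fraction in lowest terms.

1/2

Possible genotypes: Dara ∈ {I^A I^A, I^A i}; Gus ∈ {i i}.
Weight each parental genotype pair by prior × P(type-O child):
  I^A i × i i: posterior weight 1; P(next child type A) = 1/2.
Weighted sum = 1/2.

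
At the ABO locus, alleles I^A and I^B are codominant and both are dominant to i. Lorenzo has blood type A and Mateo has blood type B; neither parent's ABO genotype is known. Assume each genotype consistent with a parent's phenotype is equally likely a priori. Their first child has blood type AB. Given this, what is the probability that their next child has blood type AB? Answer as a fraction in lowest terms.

25/36

Possible genotypes: Lorenzo ∈ {I^A I^A, I^A i}; Mateo ∈ {I^B I^B, I^B i}.
Weight each parental genotype pair by prior × P(type-AB child):
  I^A I^A × I^B I^B: posterior weight 4/9; P(next child type AB) = 1.
  I^A I^A × I^B i: posterior weight 2/9; P(next child type AB) = 1/2.
  I^A i × I^B I^B: posterior weight 2/9; P(next child type AB) = 1/2.
  I^A i × I^B i: posterior weight 1/9; P(next child type AB) = 1/4.
Weighted sum = 25/36.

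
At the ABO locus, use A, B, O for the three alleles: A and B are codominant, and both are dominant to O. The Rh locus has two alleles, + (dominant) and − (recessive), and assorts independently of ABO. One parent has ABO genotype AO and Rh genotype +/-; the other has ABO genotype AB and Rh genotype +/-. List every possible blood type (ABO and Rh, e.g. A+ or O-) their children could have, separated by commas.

A+, A-, B+, B-, AB+, AB-

Gametes from AO × AB give offspring ABO genotypes AA, AB, AO, BO, i.e. phenotypes A, B, AB.
Rh cross +/- × +/- → phenotypes Rh+, Rh-.
Combining independently: A+, A-, B+, B-, AB+, AB-.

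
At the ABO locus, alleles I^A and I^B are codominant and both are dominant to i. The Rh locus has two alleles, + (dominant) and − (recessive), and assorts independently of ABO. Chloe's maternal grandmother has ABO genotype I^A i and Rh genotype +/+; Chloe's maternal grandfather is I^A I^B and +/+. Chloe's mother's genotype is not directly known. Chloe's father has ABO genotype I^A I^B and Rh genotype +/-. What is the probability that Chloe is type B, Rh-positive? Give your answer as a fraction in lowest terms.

1/4

Chloe's mother's ABO genotype from I^A i × I^A I^B: 1/4 I^A I^A, 1/4 I^A I^B, 1/4 I^A i, 1/4 I^B i.
Crossing each possibility with the father I^A I^B and summing P(type B): 1/4·0 + 1/4·1/4 + 1/4·1/4 + 1/4·1/2 = 1/4.
Similarly for Rh via the mother's Rh distribution: P(Rh+) = 1.
Independent loci: 1/4 × 1 = 1/4.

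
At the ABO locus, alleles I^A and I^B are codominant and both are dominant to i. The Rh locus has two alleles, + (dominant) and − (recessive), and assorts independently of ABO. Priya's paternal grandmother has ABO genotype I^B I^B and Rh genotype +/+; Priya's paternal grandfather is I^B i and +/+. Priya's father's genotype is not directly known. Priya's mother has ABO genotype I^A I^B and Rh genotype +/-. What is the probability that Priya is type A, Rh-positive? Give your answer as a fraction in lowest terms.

1/8

Priya's father's ABO genotype from I^B I^B × I^B i: 1/2 I^B I^B, 1/2 I^B i.
Crossing each possibility with the mother I^A I^B and summing P(type A): 1/2·0 + 1/2·1/4 = 1/8.
Similarly for Rh via the father's Rh distribution: P(Rh+) = 1.
Independent loci: 1/8 × 1 = 1/8.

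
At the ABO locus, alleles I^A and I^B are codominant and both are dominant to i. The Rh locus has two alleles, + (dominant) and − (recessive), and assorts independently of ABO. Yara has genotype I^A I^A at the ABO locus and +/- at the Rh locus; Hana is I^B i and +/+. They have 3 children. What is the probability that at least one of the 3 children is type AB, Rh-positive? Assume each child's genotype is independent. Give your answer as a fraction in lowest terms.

7/8

ABO cross I^A I^A × I^B i → 1/2 A, 1/2 AB.
Rh cross +/- × +/+ → 1 Rh+; so P(type AB, Rh-positive) = 1/2 × 1 = 1/2 per child.
P(none) = (1/2)^3 = 1/8; P(at least one) = 1 − 1/8 = 7/8.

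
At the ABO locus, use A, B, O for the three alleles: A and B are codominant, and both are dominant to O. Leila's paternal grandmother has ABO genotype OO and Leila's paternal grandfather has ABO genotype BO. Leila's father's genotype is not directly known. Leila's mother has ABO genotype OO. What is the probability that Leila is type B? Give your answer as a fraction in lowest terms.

1/4

Leila's father's ABO genotype from OO × BO: 1/2 BO, 1/2 OO.
Crossing each possibility with the mother OO and summing P(type B): 1/2·1/2 + 1/2·0 = 1/4.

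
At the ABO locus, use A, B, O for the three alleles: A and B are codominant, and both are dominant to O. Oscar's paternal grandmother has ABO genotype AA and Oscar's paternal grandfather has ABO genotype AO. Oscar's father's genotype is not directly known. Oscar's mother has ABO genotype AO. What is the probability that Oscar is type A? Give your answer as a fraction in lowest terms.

Oscar's father's ABO genotype from AA × AO: 1/2 AA, 1/2 AO.
Crossing each possibility with the mother AO and summing P(type A): 1/2·1 + 1/2·3/4 = 7/8.

7/8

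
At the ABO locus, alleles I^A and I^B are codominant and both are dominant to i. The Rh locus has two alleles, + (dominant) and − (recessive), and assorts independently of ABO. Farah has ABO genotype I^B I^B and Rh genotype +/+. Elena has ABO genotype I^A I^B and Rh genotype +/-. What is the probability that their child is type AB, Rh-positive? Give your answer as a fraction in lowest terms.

ABO cross I^B I^B × I^A I^B → offspring phenotypes: 1/2 B, 1/2 AB.
Rh cross +/+ × +/- → 1 Rh+.
Independent loci: P(type AB, Rh-positive) = 1/2 × 1 = 1/2.

1/2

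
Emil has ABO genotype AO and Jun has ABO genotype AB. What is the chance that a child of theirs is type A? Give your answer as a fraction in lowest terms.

1/2

ABO cross AO × AB → offspring phenotypes: 1/2 A, 1/4 B, 1/4 AB.
So P(type A) = 1/2.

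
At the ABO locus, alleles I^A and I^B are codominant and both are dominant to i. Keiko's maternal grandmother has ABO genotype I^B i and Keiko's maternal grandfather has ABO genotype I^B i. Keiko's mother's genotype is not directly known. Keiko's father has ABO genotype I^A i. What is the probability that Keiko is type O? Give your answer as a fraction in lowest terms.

1/4

Keiko's mother's ABO genotype from I^B i × I^B i: 1/4 I^B I^B, 1/2 I^B i, 1/4 i i.
Crossing each possibility with the father I^A i and summing P(type O): 1/4·0 + 1/2·1/4 + 1/4·1/2 = 1/4.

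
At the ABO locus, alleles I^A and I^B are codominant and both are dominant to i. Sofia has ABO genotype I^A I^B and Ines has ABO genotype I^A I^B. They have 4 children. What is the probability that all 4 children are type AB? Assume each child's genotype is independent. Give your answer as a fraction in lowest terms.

ABO cross I^A I^B × I^A I^B → 1/4 A, 1/4 B, 1/2 AB.
So P(type AB) = 1/2 per child.
All 4 independent: (1/2)^4 = 1/16.

1/16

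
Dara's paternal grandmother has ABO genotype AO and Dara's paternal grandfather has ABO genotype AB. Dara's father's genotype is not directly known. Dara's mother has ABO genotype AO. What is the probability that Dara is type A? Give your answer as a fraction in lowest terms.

Dara's father's ABO genotype from AO × AB: 1/4 AA, 1/4 AB, 1/4 AO, 1/4 BO.
Crossing each possibility with the mother AO and summing P(type A): 1/4·1 + 1/4·1/2 + 1/4·3/4 + 1/4·1/4 = 5/8.

5/8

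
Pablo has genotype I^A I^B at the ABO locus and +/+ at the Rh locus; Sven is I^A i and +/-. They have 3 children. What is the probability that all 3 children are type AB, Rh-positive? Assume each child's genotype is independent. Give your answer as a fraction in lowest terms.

ABO cross I^A I^B × I^A i → 1/2 A, 1/4 B, 1/4 AB.
Rh cross +/+ × +/- → 1 Rh+; so P(type AB, Rh-positive) = 1/4 × 1 = 1/4 per child.
All 3 independent: (1/4)^3 = 1/64.

1/64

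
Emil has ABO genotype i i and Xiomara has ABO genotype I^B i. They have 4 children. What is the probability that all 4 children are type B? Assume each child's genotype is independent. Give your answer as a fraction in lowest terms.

ABO cross i i × I^B i → 1/2 O, 1/2 B.
So P(type B) = 1/2 per child.
All 4 independent: (1/2)^4 = 1/16.

1/16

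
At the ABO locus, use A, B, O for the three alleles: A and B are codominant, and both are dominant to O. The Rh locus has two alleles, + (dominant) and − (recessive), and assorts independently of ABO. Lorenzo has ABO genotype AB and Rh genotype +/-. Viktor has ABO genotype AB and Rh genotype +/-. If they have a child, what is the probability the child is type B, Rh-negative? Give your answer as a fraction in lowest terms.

1/16

ABO cross AB × AB → offspring phenotypes: 1/4 A, 1/4 B, 1/2 AB.
Rh cross +/- × +/- → 3/4 Rh+, 1/4 Rh-.
Independent loci: P(type B, Rh-negative) = 1/4 × 1/4 = 1/16.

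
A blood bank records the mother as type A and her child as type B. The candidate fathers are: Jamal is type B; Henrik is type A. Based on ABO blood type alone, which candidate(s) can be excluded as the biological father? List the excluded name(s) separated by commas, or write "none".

Henrik

A candidate is excluded only if no genotype consistent with his phenotype could produce a type B child with a type A mother.
Henrik (type A): no genotype consistent with that phenotype can produce a type-B child with a type-A mother.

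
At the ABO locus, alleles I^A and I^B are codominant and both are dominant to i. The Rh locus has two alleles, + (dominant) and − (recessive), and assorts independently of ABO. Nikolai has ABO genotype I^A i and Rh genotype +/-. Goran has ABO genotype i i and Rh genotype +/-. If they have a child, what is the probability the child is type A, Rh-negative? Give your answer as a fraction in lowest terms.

ABO cross I^A i × i i → offspring phenotypes: 1/2 O, 1/2 A.
Rh cross +/- × +/- → 3/4 Rh+, 1/4 Rh-.
Independent loci: P(type A, Rh-negative) = 1/2 × 1/4 = 1/8.

1/8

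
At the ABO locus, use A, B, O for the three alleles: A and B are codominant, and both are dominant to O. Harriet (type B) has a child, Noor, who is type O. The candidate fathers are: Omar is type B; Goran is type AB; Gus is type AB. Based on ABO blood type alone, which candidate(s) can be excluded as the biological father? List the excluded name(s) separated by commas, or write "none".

Goran, Gus

A candidate is excluded only if no genotype consistent with his phenotype could produce a type O child with a type B mother.
Goran (type AB): no genotype consistent with that phenotype can produce a type-O child with a type-B mother.
Gus (type AB): no genotype consistent with that phenotype can produce a type-O child with a type-B mother.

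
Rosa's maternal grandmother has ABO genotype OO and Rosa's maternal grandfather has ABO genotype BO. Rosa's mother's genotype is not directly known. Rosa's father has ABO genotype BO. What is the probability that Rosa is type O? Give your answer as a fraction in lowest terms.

Rosa's mother's ABO genotype from OO × BO: 1/2 BO, 1/2 OO.
Crossing each possibility with the father BO and summing P(type O): 1/2·1/4 + 1/2·1/2 = 3/8.

3/8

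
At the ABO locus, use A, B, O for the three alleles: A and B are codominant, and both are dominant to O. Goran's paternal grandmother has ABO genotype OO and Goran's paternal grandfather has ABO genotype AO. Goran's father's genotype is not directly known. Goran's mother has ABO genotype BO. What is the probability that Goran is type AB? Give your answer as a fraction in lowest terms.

Goran's father's ABO genotype from OO × AO: 1/2 AO, 1/2 OO.
Crossing each possibility with the mother BO and summing P(type AB): 1/2·1/4 + 1/2·0 = 1/8.

1/8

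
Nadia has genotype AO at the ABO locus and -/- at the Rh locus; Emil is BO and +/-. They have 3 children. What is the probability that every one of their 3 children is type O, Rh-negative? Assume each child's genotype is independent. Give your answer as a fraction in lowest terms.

1/512

ABO cross AO × BO → 1/4 O, 1/4 A, 1/4 B, 1/4 AB.
Rh cross -/- × +/- → 1/2 Rh+, 1/2 Rh-; so P(type O, Rh-negative) = 1/4 × 1/2 = 1/8 per child.
All 3 independent: (1/8)^3 = 1/512.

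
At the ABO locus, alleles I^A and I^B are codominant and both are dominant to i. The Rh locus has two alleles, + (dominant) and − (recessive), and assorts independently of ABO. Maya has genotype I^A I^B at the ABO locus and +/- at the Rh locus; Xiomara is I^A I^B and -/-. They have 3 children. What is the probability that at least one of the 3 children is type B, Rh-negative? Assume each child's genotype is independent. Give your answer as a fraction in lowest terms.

169/512

ABO cross I^A I^B × I^A I^B → 1/4 A, 1/4 B, 1/2 AB.
Rh cross +/- × -/- → 1/2 Rh+, 1/2 Rh-; so P(type B, Rh-negative) = 1/4 × 1/2 = 1/8 per child.
P(none) = (7/8)^3 = 343/512; P(at least one) = 1 − 343/512 = 169/512.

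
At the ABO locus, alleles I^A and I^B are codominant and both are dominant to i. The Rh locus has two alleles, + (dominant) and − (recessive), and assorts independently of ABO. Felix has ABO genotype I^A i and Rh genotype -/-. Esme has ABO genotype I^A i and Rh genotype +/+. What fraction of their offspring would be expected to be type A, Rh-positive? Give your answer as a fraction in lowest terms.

3/4

ABO cross I^A i × I^A i → offspring phenotypes: 1/4 O, 3/4 A.
Rh cross -/- × +/+ → 1 Rh+.
Independent loci: P(type A, Rh-positive) = 3/4 × 1 = 3/4.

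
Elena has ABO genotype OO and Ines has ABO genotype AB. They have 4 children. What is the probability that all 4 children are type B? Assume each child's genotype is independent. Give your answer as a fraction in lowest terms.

ABO cross OO × AB → 1/2 A, 1/2 B.
So P(type B) = 1/2 per child.
All 4 independent: (1/2)^4 = 1/16.

1/16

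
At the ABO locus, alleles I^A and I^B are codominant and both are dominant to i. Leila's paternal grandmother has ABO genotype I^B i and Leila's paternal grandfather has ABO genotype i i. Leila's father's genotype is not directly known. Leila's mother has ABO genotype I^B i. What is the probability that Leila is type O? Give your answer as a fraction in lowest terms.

3/8

Leila's father's ABO genotype from I^B i × i i: 1/2 I^B i, 1/2 i i.
Crossing each possibility with the mother I^B i and summing P(type O): 1/2·1/4 + 1/2·1/2 = 3/8.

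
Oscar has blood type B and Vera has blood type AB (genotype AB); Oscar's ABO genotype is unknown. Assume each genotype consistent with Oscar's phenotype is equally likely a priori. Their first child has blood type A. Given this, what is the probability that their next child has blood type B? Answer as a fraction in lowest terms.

1/2

Possible genotypes: Oscar ∈ {BB, BO}; Vera ∈ {AB}.
Weight each parental genotype pair by prior × P(type-A child):
  BO × AB: posterior weight 1; P(next child type B) = 1/2.
Weighted sum = 1/2.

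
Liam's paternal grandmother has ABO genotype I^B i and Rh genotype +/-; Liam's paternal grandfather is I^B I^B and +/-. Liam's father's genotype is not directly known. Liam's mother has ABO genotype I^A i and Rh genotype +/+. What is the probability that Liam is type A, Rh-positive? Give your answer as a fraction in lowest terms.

Liam's father's ABO genotype from I^B i × I^B I^B: 1/2 I^B I^B, 1/2 I^B i.
Crossing each possibility with the mother I^A i and summing P(type A): 1/2·0 + 1/2·1/4 = 1/8.
Similarly for Rh via the father's Rh distribution: P(Rh+) = 1.
Independent loci: 1/8 × 1 = 1/8.

1/8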